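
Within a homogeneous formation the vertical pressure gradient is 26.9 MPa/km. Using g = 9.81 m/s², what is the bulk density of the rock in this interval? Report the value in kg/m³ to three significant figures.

ρ = (dP/dz)/g = 26.9 MPa/km / 9.81 m/s² = 26900 Pa/m / 9.81 m/s² = 2742.1 kg/m³

2740 kg/m³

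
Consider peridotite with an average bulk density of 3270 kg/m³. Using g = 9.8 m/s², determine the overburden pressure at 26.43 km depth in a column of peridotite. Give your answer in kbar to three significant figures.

8.47 kbar

peridotite: 3270 kg/m³ × 9.8 m/s² × 26430 m = 8.470×10^8 Pa = 8.470 kbar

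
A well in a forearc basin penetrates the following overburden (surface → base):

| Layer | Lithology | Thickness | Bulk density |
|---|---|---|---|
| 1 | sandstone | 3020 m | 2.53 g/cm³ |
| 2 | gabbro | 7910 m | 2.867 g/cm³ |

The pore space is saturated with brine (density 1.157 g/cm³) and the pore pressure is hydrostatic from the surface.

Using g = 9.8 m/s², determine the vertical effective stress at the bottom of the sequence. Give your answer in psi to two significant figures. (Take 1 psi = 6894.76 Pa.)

Overburden (lithostatic) stress σ_v:
sandstone: 2530 kg/m³ × 9.8 m/s² × 3020 m = 7.488×10^7 Pa = 74.88 MPa
gabbro: 2867 kg/m³ × 9.8 m/s² × 7910 m = 2.222×10^8 Pa = 222.2 MPa
Total = 74.88 + 222.2 = 297.12 MPa
Pore pressure P_p = 1157 kg/m³ × 9.8 m/s² × 10930 m = 1.239×10^8 Pa = 123.9 MPa
Effective stress σ' = σ_v − P_p = 297.1 − 123.9 = 173.19 MPa = 25119 psi

25000 psi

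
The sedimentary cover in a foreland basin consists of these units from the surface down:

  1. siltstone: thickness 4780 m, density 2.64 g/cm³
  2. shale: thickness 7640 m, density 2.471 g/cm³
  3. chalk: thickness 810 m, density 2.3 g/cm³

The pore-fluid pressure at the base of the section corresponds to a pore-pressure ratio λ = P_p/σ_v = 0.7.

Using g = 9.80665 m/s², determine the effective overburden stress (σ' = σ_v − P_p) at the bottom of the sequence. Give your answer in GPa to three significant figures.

Overburden (lithostatic) stress σ_v:
siltstone: 2640 kg/m³ × 9.80665 m/s² × 4780 m = 1.238×10^8 Pa = 123.8 MPa
shale: 2471 kg/m³ × 9.80665 m/s² × 7640 m = 1.851×10^8 Pa = 185.1 MPa
chalk: 2300 kg/m³ × 9.80665 m/s² × 810 m = 1.827×10^7 Pa = 18.27 MPa
Total = 123.8 + 185.1 + 18.27 = 327.16 MPa
Pore pressure P_p = λ·σ_v = 0.7 × 327.2 MPa = 229.0 MPa
Effective stress σ' = σ_v − P_p = 327.2 − 229.0 = 98.147 MPa = 0.098147 GPa

0.0981 GPa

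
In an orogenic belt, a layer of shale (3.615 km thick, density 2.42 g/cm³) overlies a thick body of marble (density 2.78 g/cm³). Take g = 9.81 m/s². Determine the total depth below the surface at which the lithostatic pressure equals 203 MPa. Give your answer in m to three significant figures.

Pressure at base of upper layers: 2420×9.81×3615 = 8.582×10^7 Pa = 85.82 MPa
Remaining pressure to be supplied by marble: 2.030×10^8 − 8.582×10^7 = 1.172×10^8 Pa
Additional depth in marble = 1.172×10^8 Pa / (2780 kg/m³ × 9.81 m/s²) = 4296.7 m
Total depth = 3615 m + 4296.7 m = 7911.7 m

7910 m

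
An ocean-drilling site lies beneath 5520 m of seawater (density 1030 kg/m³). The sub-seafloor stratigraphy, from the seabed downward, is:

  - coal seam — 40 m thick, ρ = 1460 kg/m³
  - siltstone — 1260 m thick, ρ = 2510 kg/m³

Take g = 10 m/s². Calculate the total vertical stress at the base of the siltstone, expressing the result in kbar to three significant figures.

0.891 kbar

seawater: 1030 kg/m³ × 10 m/s² × 5520 m = 5.686×10^7 Pa = 0.5686 kbar
coal seam: 1460 kg/m³ × 10 m/s² × 40 m = 5.840×10^5 Pa = 5.840×10^-3 kbar
siltstone: 2510 kg/m³ × 10 m/s² × 1260 m = 3.163×10^7 Pa = 0.3163 kbar
Total = 0.5686 + 5.840×10^-3 + 0.3163 = 0.89066 kbar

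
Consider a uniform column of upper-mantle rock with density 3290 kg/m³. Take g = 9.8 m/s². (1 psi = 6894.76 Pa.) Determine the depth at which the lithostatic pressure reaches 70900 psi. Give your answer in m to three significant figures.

15200 m

h = P/(ρg) = 70900 psi / (3290 kg/m³ × 9.8 m/s²) = 4.888×10^8 Pa / 32242 Pa/m = 15162 m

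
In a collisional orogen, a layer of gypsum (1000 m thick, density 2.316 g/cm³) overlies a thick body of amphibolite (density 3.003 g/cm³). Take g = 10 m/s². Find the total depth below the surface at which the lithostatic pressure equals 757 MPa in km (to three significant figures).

Pressure at base of upper layers: 2316×10×1000 = 2.316×10^7 Pa = 23.16 MPa
Remaining pressure to be supplied by amphibolite: 7.570×10^8 − 2.316×10^7 = 7.338×10^8 Pa
Additional depth in amphibolite = 7.338×10^8 Pa / (3003 kg/m³ × 10 m/s²) = 24437 m
Total depth = 1000 m + 24437 m = 25437 m
= 25.437 km

25.4 km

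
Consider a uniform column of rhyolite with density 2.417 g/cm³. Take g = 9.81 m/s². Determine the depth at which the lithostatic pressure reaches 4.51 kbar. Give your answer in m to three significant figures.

h = P/(ρg) = 4.51 kbar / (2417 kg/m³ × 9.81 m/s²) = 4.510×10^8 Pa / 23711 Pa/m = 19021 m

19000 m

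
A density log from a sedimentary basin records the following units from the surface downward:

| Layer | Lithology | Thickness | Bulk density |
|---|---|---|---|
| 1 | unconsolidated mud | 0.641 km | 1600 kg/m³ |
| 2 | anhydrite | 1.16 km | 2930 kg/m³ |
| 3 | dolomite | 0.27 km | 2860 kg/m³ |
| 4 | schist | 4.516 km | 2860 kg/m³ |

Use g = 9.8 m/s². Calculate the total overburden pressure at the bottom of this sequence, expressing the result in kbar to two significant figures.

1.8 kbar

unconsolidated mud: 1600 kg/m³ × 9.8 m/s² × 641 m = 1.005×10^7 Pa = 0.1005 kbar
anhydrite: 2930 kg/m³ × 9.8 m/s² × 1160 m = 3.331×10^7 Pa = 0.3331 kbar
dolomite: 2860 kg/m³ × 9.8 m/s² × 270 m = 7.568×10^6 Pa = 0.07568 kbar
schist: 2860 kg/m³ × 9.8 m/s² × 4516 m = 1.266×10^8 Pa = 1.266 kbar
Total = 0.1005 + 0.3331 + 0.07568 + 1.266 = 1.7750 kbar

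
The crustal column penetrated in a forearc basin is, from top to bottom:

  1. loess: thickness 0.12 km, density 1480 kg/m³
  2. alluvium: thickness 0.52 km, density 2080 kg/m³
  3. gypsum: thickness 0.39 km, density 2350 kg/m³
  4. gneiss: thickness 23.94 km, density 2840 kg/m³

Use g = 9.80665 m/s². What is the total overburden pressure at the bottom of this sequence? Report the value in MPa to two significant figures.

loess: 1480 kg/m³ × 9.80665 m/s² × 120 m = 1.742×10^6 Pa = 1.742 MPa
alluvium: 2080 kg/m³ × 9.80665 m/s² × 520 m = 1.061×10^7 Pa = 10.61 MPa
gypsum: 2350 kg/m³ × 9.80665 m/s² × 390 m = 8.988×10^6 Pa = 8.988 MPa
gneiss: 2840 kg/m³ × 9.80665 m/s² × 23940 m = 6.668×10^8 Pa = 666.8 MPa
Total = 1.742 + 10.61 + 8.988 + 666.8 = 688.09 MPa

690 MPa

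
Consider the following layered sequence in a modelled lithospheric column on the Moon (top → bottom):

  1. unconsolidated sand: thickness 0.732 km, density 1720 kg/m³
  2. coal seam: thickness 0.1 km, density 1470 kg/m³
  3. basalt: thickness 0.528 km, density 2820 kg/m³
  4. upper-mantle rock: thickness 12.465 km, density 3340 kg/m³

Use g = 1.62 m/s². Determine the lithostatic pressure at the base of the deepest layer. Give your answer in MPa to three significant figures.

unconsolidated sand: 1720 kg/m³ × 1.62 m/s² × 732 m = 2.040×10^6 Pa = 2.040 MPa
coal seam: 1470 kg/m³ × 1.62 m/s² × 100 m = 2.381×10^5 Pa = 0.2381 MPa
basalt: 2820 kg/m³ × 1.62 m/s² × 528 m = 2.412×10^6 Pa = 2.412 MPa
upper-mantle rock: 3340 kg/m³ × 1.62 m/s² × 12465 m = 6.745×10^7 Pa = 67.45 MPa
Total = 2.040 + 0.2381 + 2.412 + 67.45 = 72.136 MPa

72.1 MPa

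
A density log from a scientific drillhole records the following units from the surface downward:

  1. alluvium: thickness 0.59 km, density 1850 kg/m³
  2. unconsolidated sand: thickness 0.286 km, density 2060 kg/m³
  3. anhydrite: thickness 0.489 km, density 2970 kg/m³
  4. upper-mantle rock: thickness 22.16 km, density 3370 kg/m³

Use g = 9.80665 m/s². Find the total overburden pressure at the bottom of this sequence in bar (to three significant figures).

7630 bar

alluvium: 1850 kg/m³ × 9.80665 m/s² × 590 m = 1.070×10^7 Pa = 107.0 bar
unconsolidated sand: 2060 kg/m³ × 9.80665 m/s² × 286 m = 5.778×10^6 Pa = 57.78 bar
anhydrite: 2970 kg/m³ × 9.80665 m/s² × 489 m = 1.424×10^7 Pa = 142.4 bar
upper-mantle rock: 3370 kg/m³ × 9.80665 m/s² × 22160 m = 7.324×10^8 Pa = 7324 bar
Total = 107.0 + 57.78 + 142.4 + 7324 = 7630.8 bar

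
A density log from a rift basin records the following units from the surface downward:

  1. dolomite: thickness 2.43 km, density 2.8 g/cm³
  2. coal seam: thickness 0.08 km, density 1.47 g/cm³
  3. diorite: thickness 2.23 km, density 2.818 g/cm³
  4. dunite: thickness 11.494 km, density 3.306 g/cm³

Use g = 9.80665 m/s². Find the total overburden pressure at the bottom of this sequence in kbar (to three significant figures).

5.02 kbar

dolomite: 2800 kg/m³ × 9.80665 m/s² × 2430 m = 6.672×10^7 Pa = 0.6672 kbar
coal seam: 1470 kg/m³ × 9.80665 m/s² × 80 m = 1.153×10^6 Pa = 0.01153 kbar
diorite: 2818 kg/m³ × 9.80665 m/s² × 2230 m = 6.163×10^7 Pa = 0.6163 kbar
dunite: 3306 kg/m³ × 9.80665 m/s² × 11494 m = 3.726×10^8 Pa = 3.726 kbar
Total = 0.6672 + 0.01153 + 0.6163 + 3.726 = 5.0215 kbar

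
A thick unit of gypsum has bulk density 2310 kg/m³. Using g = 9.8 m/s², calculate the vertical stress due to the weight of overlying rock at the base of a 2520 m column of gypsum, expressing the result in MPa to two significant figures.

gypsum: 2310 kg/m³ × 9.8 m/s² × 2520 m = 5.705×10^7 Pa = 57.05 MPa

57 MPa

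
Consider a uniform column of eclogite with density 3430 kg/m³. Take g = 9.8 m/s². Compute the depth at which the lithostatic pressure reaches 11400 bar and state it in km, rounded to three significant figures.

h = P/(ρg) = 11400 bar / (3430 kg/m³ × 9.8 m/s²) = 1.140×10^9 Pa / 33614 Pa/m = 33914 m
= 33.914 km

33.9 km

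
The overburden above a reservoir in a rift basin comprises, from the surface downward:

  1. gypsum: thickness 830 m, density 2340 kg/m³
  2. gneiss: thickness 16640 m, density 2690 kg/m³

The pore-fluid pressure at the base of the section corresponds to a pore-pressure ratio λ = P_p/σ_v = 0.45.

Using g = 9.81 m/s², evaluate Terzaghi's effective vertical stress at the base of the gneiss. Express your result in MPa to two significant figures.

250 MPa

Overburden (lithostatic) stress σ_v:
gypsum: 2340 kg/m³ × 9.81 m/s² × 830 m = 1.905×10^7 Pa = 19.05 MPa
gneiss: 2690 kg/m³ × 9.81 m/s² × 16640 m = 4.391×10^8 Pa = 439.1 MPa
Total = 19.05 + 439.1 = 458.16 MPa
Pore pressure P_p = λ·σ_v = 0.45 × 458.2 MPa = 206.2 MPa
Effective stress σ' = σ_v − P_p = 458.2 − 206.2 = 251.99 MPa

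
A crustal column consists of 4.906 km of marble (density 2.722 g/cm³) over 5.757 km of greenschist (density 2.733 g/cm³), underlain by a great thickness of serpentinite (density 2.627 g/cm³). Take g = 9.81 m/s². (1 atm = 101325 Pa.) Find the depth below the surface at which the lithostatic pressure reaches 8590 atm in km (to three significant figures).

33.4 km

Pressure at base of upper layers: 2722×9.81×4906 + 2733×9.81×5757 = 2.854×10^8 Pa = 2816 atm
Remaining pressure to be supplied by serpentinite: 8.704×10^8 − 2.854×10^8 = 5.850×10^8 Pa
Additional depth in serpentinite = 5.850×10^8 Pa / (2627 kg/m³ × 9.81 m/s²) = 22701 m
Total depth = 10663 m + 22701 m = 33364 m
= 33.364 km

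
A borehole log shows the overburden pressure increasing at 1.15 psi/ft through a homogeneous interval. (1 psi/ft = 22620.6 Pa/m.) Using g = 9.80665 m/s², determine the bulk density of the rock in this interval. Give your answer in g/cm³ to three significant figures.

2.65 g/cm³

ρ = (dP/dz)/g = 1.15 psi/ft / 9.80665 m/s² = 26014 Pa/m / 9.80665 m/s² = 2652.7 kg/m³
= 2.653 g/cm³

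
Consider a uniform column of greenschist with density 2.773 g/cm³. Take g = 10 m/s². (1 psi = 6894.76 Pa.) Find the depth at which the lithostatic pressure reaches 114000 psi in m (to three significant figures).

28300 m

h = P/(ρg) = 114000 psi / (2773 kg/m³ × 10 m/s²) = 7.860×10^8 Pa / 27730 Pa/m = 28345 m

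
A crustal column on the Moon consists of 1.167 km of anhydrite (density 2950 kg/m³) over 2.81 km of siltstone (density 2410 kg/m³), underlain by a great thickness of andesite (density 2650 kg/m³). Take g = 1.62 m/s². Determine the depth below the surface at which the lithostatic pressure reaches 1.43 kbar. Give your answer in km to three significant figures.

Pressure at base of upper layers: 2950×1.62×1167 + 2410×1.62×2810 = 1.655×10^7 Pa = 0.1655 kbar
Remaining pressure to be supplied by andesite: 1.430×10^8 − 1.655×10^7 = 1.265×10^8 Pa
Additional depth in andesite = 1.265×10^8 Pa / (2650 kg/m³ × 1.62 m/s²) = 29455 m
Total depth = 3977 m + 29455 m = 33432 m
= 33.432 km

33.4 km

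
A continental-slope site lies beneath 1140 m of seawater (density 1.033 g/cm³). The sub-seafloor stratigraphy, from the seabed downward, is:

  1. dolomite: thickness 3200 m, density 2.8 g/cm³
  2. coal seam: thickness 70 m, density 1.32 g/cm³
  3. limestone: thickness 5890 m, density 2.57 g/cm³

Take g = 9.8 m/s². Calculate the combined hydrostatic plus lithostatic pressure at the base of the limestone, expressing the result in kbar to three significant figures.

2.49 kbar

seawater: 1033 kg/m³ × 9.8 m/s² × 1140 m = 1.154×10^7 Pa = 0.1154 kbar
dolomite: 2800 kg/m³ × 9.8 m/s² × 3200 m = 8.781×10^7 Pa = 0.8781 kbar
coal seam: 1320 kg/m³ × 9.8 m/s² × 70 m = 9.055×10^5 Pa = 9.055×10^-3 kbar
limestone: 2570 kg/m³ × 9.8 m/s² × 5890 m = 1.483×10^8 Pa = 1.483 kbar
Total = 0.1154 + 0.8781 + 9.055×10^-3 + 1.483 = 2.4860 kbar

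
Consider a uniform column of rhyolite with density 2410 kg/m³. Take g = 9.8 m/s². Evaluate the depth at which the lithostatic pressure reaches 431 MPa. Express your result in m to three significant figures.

h = P/(ρg) = 431 MPa / (2410 kg/m³ × 9.8 m/s²) = 4.310×10^8 Pa / 23618 Pa/m = 18249 m

18200 m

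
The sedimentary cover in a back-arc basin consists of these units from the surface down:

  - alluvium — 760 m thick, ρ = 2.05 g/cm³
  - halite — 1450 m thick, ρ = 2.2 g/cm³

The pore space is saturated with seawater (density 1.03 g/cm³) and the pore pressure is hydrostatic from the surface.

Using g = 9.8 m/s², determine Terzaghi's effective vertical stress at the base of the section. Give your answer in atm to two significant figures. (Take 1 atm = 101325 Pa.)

Overburden (lithostatic) stress σ_v:
alluvium: 2050 kg/m³ × 9.8 m/s² × 760 m = 1.527×10^7 Pa = 15.27 MPa
halite: 2200 kg/m³ × 9.8 m/s² × 1450 m = 3.126×10^7 Pa = 31.26 MPa
Total = 15.27 + 31.26 = 46.530 MPa
Pore pressure P_p = 1030 kg/m³ × 9.8 m/s² × 2210 m = 2.231×10^7 Pa = 22.31 MPa
Effective stress σ' = σ_v − P_p = 46.53 − 22.31 = 24.223 MPa = 239.06 atm

240 atm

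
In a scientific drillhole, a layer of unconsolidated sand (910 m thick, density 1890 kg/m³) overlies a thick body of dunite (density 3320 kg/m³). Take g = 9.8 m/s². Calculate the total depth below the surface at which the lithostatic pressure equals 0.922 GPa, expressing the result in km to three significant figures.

28.7 km

Pressure at base of upper layers: 1890×9.8×910 = 1.686×10^7 Pa = 0.01686 GPa
Remaining pressure to be supplied by dunite: 9.220×10^8 − 1.686×10^7 = 9.051×10^8 Pa
Additional depth in dunite = 9.051×10^8 Pa / (3320 kg/m³ × 9.8 m/s²) = 27820 m
Total depth = 910 m + 27820 m = 28730 m
= 28.730 km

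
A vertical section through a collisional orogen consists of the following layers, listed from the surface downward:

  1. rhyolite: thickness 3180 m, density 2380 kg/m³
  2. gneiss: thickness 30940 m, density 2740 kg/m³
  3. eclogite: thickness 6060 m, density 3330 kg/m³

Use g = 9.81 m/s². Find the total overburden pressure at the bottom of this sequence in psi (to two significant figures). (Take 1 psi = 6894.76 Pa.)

rhyolite: 2380 kg/m³ × 9.81 m/s² × 3180 m = 7.425×10^7 Pa = 10768 psi
gneiss: 2740 kg/m³ × 9.81 m/s² × 30940 m = 8.316×10^8 Pa = 1.206×10^5 psi
eclogite: 3330 kg/m³ × 9.81 m/s² × 6060 m = 1.980×10^8 Pa = 28712 psi
Total = 10768 + 1.206×10^5 + 28712 = 1.6010×10^5 psi

160000 psi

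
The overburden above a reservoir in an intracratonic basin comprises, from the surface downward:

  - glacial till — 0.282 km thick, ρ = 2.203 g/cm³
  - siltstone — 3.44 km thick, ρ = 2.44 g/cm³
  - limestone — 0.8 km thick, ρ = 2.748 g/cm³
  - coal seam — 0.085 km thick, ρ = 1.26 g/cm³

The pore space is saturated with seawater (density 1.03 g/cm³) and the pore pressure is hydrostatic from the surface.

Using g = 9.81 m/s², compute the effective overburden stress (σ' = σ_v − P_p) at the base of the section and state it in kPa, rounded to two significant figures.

65000 kPa

Overburden (lithostatic) stress σ_v:
glacial till: 2203 kg/m³ × 9.81 m/s² × 282 m = 6.094×10^6 Pa = 6.094 MPa
siltstone: 2440 kg/m³ × 9.81 m/s² × 3440 m = 8.234×10^7 Pa = 82.34 MPa
limestone: 2748 kg/m³ × 9.81 m/s² × 800 m = 2.157×10^7 Pa = 21.57 MPa
coal seam: 1260 kg/m³ × 9.81 m/s² × 85 m = 1.051×10^6 Pa = 1.051 MPa
Total = 6.094 + 82.34 + 21.57 + 1.051 = 111.05 MPa
Pore pressure P_p = 1030 kg/m³ × 9.81 m/s² × 4607 m = 4.655×10^7 Pa = 46.55 MPa
Effective stress σ' = σ_v − P_p = 111.1 − 46.55 = 64.502 MPa = 64502 kPa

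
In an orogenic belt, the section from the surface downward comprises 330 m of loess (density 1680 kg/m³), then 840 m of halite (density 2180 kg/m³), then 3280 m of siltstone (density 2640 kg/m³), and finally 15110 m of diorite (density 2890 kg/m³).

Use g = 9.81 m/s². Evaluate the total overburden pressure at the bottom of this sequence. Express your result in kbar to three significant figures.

5.37 kbar

loess: 1680 kg/m³ × 9.81 m/s² × 330 m = 5.439×10^6 Pa = 0.05439 kbar
halite: 2180 kg/m³ × 9.81 m/s² × 840 m = 1.796×10^7 Pa = 0.1796 kbar
siltstone: 2640 kg/m³ × 9.81 m/s² × 3280 m = 8.495×10^7 Pa = 0.8495 kbar
diorite: 2890 kg/m³ × 9.81 m/s² × 15110 m = 4.284×10^8 Pa = 4.284 kbar
Total = 0.05439 + 0.1796 + 0.8495 + 4.284 = 5.3673 kbar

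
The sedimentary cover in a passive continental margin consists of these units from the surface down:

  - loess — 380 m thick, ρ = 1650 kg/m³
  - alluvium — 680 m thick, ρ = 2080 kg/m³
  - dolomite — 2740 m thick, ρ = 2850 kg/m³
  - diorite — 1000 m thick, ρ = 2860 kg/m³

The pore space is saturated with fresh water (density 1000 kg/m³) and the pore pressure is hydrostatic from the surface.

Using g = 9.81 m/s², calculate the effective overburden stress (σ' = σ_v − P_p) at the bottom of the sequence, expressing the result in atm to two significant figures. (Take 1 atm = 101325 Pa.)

770 atm

Overburden (lithostatic) stress σ_v:
loess: 1650 kg/m³ × 9.81 m/s² × 380 m = 6.151×10^6 Pa = 6.151 MPa
alluvium: 2080 kg/m³ × 9.81 m/s² × 680 m = 1.388×10^7 Pa = 13.88 MPa
dolomite: 2850 kg/m³ × 9.81 m/s² × 2740 m = 7.661×10^7 Pa = 76.61 MPa
diorite: 2860 kg/m³ × 9.81 m/s² × 1000 m = 2.806×10^7 Pa = 28.06 MPa
Total = 6.151 + 13.88 + 76.61 + 28.06 = 124.69 MPa
Pore pressure P_p = 1000 kg/m³ × 9.81 m/s² × 4800 m = 4.709×10^7 Pa = 47.09 MPa
Effective stress σ' = σ_v − P_p = 124.7 − 47.09 = 77.601 MPa = 765.86 atm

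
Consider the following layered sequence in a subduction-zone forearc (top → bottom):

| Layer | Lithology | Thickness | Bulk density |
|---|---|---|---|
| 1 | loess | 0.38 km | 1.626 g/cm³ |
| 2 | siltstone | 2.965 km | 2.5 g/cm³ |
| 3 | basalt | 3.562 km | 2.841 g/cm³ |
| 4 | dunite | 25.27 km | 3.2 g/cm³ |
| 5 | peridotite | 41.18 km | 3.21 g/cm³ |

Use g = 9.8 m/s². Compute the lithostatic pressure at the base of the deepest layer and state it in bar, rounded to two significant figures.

23000 bar

loess: 1626 kg/m³ × 9.8 m/s² × 380 m = 6.055×10^6 Pa = 60.55 bar
siltstone: 2500 kg/m³ × 9.8 m/s² × 2965 m = 7.264×10^7 Pa = 726.4 bar
basalt: 2841 kg/m³ × 9.8 m/s² × 3562 m = 9.917×10^7 Pa = 991.7 bar
dunite: 3200 kg/m³ × 9.8 m/s² × 25270 m = 7.925×10^8 Pa = 7925 bar
peridotite: 3210 kg/m³ × 9.8 m/s² × 41180 m = 1.295×10^9 Pa = 12954 bar
Total = 60.55 + 726.4 + 991.7 + 7925 + 12954 = 22658 bar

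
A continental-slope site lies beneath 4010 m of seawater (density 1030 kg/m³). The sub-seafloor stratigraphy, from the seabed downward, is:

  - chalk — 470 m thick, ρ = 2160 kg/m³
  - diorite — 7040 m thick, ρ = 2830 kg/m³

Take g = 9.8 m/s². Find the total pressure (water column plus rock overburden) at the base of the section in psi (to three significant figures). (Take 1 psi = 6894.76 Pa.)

seawater: 1030 kg/m³ × 9.8 m/s² × 4010 m = 4.048×10^7 Pa = 5871 psi
chalk: 2160 kg/m³ × 9.8 m/s² × 470 m = 9.949×10^6 Pa = 1443 psi
diorite: 2830 kg/m³ × 9.8 m/s² × 7040 m = 1.952×10^8 Pa = 28318 psi
Total = 5871 + 1443 + 28318 = 35632 psi

35600 psi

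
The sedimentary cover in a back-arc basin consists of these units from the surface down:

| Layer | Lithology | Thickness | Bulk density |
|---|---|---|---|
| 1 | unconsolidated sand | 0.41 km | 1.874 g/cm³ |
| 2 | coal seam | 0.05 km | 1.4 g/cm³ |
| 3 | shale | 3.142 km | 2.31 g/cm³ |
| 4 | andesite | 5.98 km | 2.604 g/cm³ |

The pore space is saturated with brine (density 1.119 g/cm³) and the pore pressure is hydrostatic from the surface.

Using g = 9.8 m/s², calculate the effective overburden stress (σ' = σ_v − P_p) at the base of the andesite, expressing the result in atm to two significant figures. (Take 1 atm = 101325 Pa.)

1300 atm

Overburden (lithostatic) stress σ_v:
unconsolidated sand: 1874 kg/m³ × 9.8 m/s² × 410 m = 7.530×10^6 Pa = 7.530 MPa
coal seam: 1400 kg/m³ × 9.8 m/s² × 50 m = 6.860×10^5 Pa = 0.6860 MPa
shale: 2310 kg/m³ × 9.8 m/s² × 3142 m = 7.113×10^7 Pa = 71.13 MPa
andesite: 2604 kg/m³ × 9.8 m/s² × 5980 m = 1.526×10^8 Pa = 152.6 MPa
Total = 7.530 + 0.6860 + 71.13 + 152.6 = 231.95 MPa
Pore pressure P_p = 1119 kg/m³ × 9.8 m/s² × 9582 m = 1.051×10^8 Pa = 105.1 MPa
Effective stress σ' = σ_v − P_p = 231.9 − 105.1 = 126.87 MPa = 1252.1 atm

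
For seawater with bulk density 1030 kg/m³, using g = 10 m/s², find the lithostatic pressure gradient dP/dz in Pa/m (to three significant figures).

dP/dz = ρg = 1030 kg/m³ × 10 m/s² = 10300 Pa/m

10300 Pa/m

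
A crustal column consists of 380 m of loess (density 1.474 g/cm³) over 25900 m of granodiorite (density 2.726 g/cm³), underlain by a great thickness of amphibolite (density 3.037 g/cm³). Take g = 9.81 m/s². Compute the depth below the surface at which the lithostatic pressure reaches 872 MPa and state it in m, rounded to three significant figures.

Pressure at base of upper layers: 1474×9.81×380 + 2726×9.81×25900 = 6.981×10^8 Pa = 698.1 MPa
Remaining pressure to be supplied by amphibolite: 8.720×10^8 − 6.981×10^8 = 1.739×10^8 Pa
Additional depth in amphibolite = 1.739×10^8 Pa / (3037 kg/m³ × 9.81 m/s²) = 5836.5 m
Total depth = 26280 m + 5836.5 m = 32116 m

32100 m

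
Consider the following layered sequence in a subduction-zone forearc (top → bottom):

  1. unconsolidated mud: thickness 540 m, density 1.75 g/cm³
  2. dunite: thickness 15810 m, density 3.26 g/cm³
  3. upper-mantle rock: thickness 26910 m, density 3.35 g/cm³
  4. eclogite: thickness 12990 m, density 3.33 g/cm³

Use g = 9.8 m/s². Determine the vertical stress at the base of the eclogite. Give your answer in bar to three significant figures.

18200 bar

unconsolidated mud: 1750 kg/m³ × 9.8 m/s² × 540 m = 9.261×10^6 Pa = 92.61 bar
dunite: 3260 kg/m³ × 9.8 m/s² × 15810 m = 5.051×10^8 Pa = 5051 bar
upper-mantle rock: 3350 kg/m³ × 9.8 m/s² × 26910 m = 8.835×10^8 Pa = 8835 bar
eclogite: 3330 kg/m³ × 9.8 m/s² × 12990 m = 4.239×10^8 Pa = 4239 bar
Total = 92.61 + 5051 + 8835 + 4239 = 18217 bar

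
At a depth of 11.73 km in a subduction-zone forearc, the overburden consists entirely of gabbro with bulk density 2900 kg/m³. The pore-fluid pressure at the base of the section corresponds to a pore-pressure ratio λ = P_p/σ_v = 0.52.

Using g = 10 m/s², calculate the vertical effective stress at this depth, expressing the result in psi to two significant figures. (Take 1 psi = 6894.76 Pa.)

Overburden (lithostatic) stress σ_v:
gabbro: 2900 kg/m³ × 10 m/s² × 11730 m = 3.402×10^8 Pa = 340.2 MPa
Pore pressure P_p = λ·σ_v = 0.52 × 340.2 MPa = 176.9 MPa
Effective stress σ' = σ_v − P_p = 340.2 − 176.9 = 163.28 MPa = 23682 psi

24000 psi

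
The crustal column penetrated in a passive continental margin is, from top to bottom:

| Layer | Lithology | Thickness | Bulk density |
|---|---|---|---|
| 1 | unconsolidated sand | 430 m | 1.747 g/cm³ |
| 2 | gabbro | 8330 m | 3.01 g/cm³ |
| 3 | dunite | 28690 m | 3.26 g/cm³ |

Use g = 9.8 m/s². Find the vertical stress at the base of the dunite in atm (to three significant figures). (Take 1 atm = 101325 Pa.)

11500 atm

unconsolidated sand: 1747 kg/m³ × 9.8 m/s² × 430 m = 7.362×10^6 Pa = 72.66 atm
gabbro: 3010 kg/m³ × 9.8 m/s² × 8330 m = 2.457×10^8 Pa = 2425 atm
dunite: 3260 kg/m³ × 9.8 m/s² × 28690 m = 9.166×10^8 Pa = 9046 atm
Total = 72.66 + 2425 + 9046 = 11544 atm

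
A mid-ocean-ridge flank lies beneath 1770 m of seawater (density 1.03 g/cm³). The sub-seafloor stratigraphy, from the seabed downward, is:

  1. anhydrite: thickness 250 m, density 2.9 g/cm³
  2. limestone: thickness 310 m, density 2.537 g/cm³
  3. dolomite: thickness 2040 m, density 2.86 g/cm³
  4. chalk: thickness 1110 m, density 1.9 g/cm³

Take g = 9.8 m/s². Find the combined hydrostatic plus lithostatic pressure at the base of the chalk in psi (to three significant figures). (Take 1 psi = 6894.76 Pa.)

16000 psi

seawater: 1030 kg/m³ × 9.8 m/s² × 1770 m = 1.787×10^7 Pa = 2591 psi
anhydrite: 2900 kg/m³ × 9.8 m/s² × 250 m = 7.105×10^6 Pa = 1030 psi
limestone: 2537 kg/m³ × 9.8 m/s² × 310 m = 7.707×10^6 Pa = 1118 psi
dolomite: 2860 kg/m³ × 9.8 m/s² × 2040 m = 5.718×10^7 Pa = 8293 psi
chalk: 1900 kg/m³ × 9.8 m/s² × 1110 m = 2.067×10^7 Pa = 2998 psi
Total = 2591 + 1030 + 1118 + 8293 + 2998 = 16030 psi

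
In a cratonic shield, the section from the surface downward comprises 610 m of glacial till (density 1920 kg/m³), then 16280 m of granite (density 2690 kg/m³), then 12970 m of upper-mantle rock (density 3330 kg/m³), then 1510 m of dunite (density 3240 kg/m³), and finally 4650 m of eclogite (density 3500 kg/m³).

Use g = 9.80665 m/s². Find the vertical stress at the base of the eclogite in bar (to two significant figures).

glacial till: 1920 kg/m³ × 9.80665 m/s² × 610 m = 1.149×10^7 Pa = 114.9 bar
granite: 2690 kg/m³ × 9.80665 m/s² × 16280 m = 4.295×10^8 Pa = 4295 bar
upper-mantle rock: 3330 kg/m³ × 9.80665 m/s² × 12970 m = 4.236×10^8 Pa = 4236 bar
dunite: 3240 kg/m³ × 9.80665 m/s² × 1510 m = 4.798×10^7 Pa = 479.8 bar
eclogite: 3500 kg/m³ × 9.80665 m/s² × 4650 m = 1.596×10^8 Pa = 1596 bar
Total = 114.9 + 4295 + 4236 + 479.8 + 1596 = 10721 bar

11000 bar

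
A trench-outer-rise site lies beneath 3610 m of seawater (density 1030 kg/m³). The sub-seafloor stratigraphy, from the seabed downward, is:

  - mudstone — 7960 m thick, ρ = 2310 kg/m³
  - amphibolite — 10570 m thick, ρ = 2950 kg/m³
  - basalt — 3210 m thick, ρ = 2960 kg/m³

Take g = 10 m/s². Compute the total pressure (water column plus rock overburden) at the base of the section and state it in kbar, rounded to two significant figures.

6.3 kbar

seawater: 1030 kg/m³ × 10 m/s² × 3610 m = 3.718×10^7 Pa = 0.3718 kbar
mudstone: 2310 kg/m³ × 10 m/s² × 7960 m = 1.839×10^8 Pa = 1.839 kbar
amphibolite: 2950 kg/m³ × 10 m/s² × 10570 m = 3.118×10^8 Pa = 3.118 kbar
basalt: 2960 kg/m³ × 10 m/s² × 3210 m = 9.502×10^7 Pa = 0.9502 kbar
Total = 0.3718 + 1.839 + 3.118 + 0.9502 = 6.2789 kbar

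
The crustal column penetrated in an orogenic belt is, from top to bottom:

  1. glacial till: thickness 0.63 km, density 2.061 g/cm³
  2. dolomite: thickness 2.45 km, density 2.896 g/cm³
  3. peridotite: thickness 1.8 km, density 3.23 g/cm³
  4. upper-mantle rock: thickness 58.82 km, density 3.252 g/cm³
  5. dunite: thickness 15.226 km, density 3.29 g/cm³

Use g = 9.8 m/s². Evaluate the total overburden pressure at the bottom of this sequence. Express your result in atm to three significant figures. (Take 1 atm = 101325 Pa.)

glacial till: 2061 kg/m³ × 9.8 m/s² × 630 m = 1.272×10^7 Pa = 125.6 atm
dolomite: 2896 kg/m³ × 9.8 m/s² × 2450 m = 6.953×10^7 Pa = 686.2 atm
peridotite: 3230 kg/m³ × 9.8 m/s² × 1800 m = 5.698×10^7 Pa = 562.3 atm
upper-mantle rock: 3252 kg/m³ × 9.8 m/s² × 58820 m = 1.875×10^9 Pa = 18501 atm
dunite: 3290 kg/m³ × 9.8 m/s² × 15226 m = 4.909×10^8 Pa = 4845 atm
Total = 125.6 + 686.2 + 562.3 + 18501 + 4845 = 24720 atm

24700 atm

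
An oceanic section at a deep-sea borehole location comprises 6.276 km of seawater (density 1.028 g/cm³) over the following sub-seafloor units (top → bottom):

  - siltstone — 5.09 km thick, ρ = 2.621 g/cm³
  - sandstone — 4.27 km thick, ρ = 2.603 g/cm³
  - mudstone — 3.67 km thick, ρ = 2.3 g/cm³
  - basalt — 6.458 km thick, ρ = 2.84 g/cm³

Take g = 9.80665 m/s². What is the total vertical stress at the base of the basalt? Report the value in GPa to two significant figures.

0.57 GPa

seawater: 1028 kg/m³ × 9.80665 m/s² × 6276 m = 6.327×10^7 Pa = 0.06327 GPa
siltstone: 2621 kg/m³ × 9.80665 m/s² × 5090 m = 1.308×10^8 Pa = 0.1308 GPa
sandstone: 2603 kg/m³ × 9.80665 m/s² × 4270 m = 1.090×10^8 Pa = 0.1090 GPa
mudstone: 2300 kg/m³ × 9.80665 m/s² × 3670 m = 8.278×10^7 Pa = 0.08278 GPa
basalt: 2840 kg/m³ × 9.80665 m/s² × 6458 m = 1.799×10^8 Pa = 0.1799 GPa
Total = 0.06327 + 0.1308 + 0.1090 + 0.08278 + 0.1799 = 0.56574 GPa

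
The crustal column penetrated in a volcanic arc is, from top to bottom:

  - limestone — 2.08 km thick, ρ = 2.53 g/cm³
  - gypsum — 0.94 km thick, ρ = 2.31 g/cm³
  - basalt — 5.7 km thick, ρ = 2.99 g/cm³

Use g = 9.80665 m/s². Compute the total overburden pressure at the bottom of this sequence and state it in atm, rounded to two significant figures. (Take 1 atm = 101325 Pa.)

2400 atm

limestone: 2530 kg/m³ × 9.80665 m/s² × 2080 m = 5.161×10^7 Pa = 509.3 atm
gypsum: 2310 kg/m³ × 9.80665 m/s² × 940 m = 2.129×10^7 Pa = 210.2 atm
basalt: 2990 kg/m³ × 9.80665 m/s² × 5700 m = 1.671×10^8 Pa = 1649 atm
Total = 509.3 + 210.2 + 1649 = 2369.0 atm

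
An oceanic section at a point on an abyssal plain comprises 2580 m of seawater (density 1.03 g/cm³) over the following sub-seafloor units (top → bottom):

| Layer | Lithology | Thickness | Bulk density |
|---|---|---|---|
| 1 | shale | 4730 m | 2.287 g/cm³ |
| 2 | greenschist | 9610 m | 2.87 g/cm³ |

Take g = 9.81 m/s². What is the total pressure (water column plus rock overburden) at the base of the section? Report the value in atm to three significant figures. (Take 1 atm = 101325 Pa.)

seawater: 1030 kg/m³ × 9.81 m/s² × 2580 m = 2.607×10^7 Pa = 257.3 atm
shale: 2287 kg/m³ × 9.81 m/s² × 4730 m = 1.061×10^8 Pa = 1047 atm
greenschist: 2870 kg/m³ × 9.81 m/s² × 9610 m = 2.706×10^8 Pa = 2670 atm
Total = 257.3 + 1047 + 2670 = 3974.9 atm

3970 atm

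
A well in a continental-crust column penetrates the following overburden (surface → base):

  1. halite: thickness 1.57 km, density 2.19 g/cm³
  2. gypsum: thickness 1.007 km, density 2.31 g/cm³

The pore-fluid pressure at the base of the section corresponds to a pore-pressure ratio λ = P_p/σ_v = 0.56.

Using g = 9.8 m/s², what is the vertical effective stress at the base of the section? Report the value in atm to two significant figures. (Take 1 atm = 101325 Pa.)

250 atm

Overburden (lithostatic) stress σ_v:
halite: 2190 kg/m³ × 9.8 m/s² × 1570 m = 3.370×10^7 Pa = 33.70 MPa
gypsum: 2310 kg/m³ × 9.8 m/s² × 1007 m = 2.280×10^7 Pa = 22.80 MPa
Total = 33.70 + 22.80 = 56.492 MPa
Pore pressure P_p = λ·σ_v = 0.56 × 56.49 MPa = 31.64 MPa
Effective stress σ' = σ_v − P_p = 56.49 − 31.64 = 24.856 MPa = 245.31 atm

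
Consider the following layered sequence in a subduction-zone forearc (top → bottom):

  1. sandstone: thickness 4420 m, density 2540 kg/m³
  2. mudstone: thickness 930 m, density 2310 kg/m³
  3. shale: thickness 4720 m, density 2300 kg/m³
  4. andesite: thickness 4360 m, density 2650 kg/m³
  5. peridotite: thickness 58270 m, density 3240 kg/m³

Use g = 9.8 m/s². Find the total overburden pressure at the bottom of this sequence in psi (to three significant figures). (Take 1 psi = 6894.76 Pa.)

319000 psi

sandstone: 2540 kg/m³ × 9.8 m/s² × 4420 m = 1.100×10^8 Pa = 15957 psi
mudstone: 2310 kg/m³ × 9.8 m/s² × 930 m = 2.105×10^7 Pa = 3054 psi
shale: 2300 kg/m³ × 9.8 m/s² × 4720 m = 1.064×10^8 Pa = 15430 psi
andesite: 2650 kg/m³ × 9.8 m/s² × 4360 m = 1.132×10^8 Pa = 16423 psi
peridotite: 3240 kg/m³ × 9.8 m/s² × 58270 m = 1.850×10^9 Pa = 2.683×10^5 psi
Total = 15957 + 3054 + 15430 + 16423 + 2.683×10^5 = 3.1921×10^5 psi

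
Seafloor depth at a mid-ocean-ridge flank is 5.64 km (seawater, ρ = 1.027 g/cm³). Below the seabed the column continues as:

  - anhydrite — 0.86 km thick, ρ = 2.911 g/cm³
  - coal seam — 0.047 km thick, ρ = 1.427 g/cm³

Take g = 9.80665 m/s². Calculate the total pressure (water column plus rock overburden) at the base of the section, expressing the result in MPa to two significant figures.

82 MPa

seawater: 1027 kg/m³ × 9.80665 m/s² × 5640 m = 5.680×10^7 Pa = 56.80 MPa
anhydrite: 2911 kg/m³ × 9.80665 m/s² × 860 m = 2.455×10^7 Pa = 24.55 MPa
coal seam: 1427 kg/m³ × 9.80665 m/s² × 47 m = 6.577×10^5 Pa = 0.6577 MPa
Total = 56.80 + 24.55 + 0.6577 = 82.011 MPa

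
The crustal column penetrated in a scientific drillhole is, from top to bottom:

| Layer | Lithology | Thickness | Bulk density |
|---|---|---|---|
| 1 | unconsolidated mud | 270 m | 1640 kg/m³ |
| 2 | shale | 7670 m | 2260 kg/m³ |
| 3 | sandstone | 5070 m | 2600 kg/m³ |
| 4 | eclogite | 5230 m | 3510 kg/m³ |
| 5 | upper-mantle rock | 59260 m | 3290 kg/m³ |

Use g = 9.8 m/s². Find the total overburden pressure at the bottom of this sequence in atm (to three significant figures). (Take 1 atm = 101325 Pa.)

unconsolidated mud: 1640 kg/m³ × 9.8 m/s² × 270 m = 4.339×10^6 Pa = 42.83 atm
shale: 2260 kg/m³ × 9.8 m/s² × 7670 m = 1.699×10^8 Pa = 1677 atm
sandstone: 2600 kg/m³ × 9.8 m/s² × 5070 m = 1.292×10^8 Pa = 1275 atm
eclogite: 3510 kg/m³ × 9.8 m/s² × 5230 m = 1.799×10^8 Pa = 1775 atm
upper-mantle rock: 3290 kg/m³ × 9.8 m/s² × 59260 m = 1.911×10^9 Pa = 18857 atm
Total = 42.83 + 1677 + 1275 + 1775 + 18857 = 23627 atm

23600 atm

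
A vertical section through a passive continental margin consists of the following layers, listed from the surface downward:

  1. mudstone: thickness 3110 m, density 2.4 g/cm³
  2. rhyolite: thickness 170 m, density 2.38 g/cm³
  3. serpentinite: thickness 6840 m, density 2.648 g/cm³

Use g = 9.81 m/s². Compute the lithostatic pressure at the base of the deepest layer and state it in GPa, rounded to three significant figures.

0.255 GPa

mudstone: 2400 kg/m³ × 9.81 m/s² × 3110 m = 7.322×10^7 Pa = 0.07322 GPa
rhyolite: 2380 kg/m³ × 9.81 m/s² × 170 m = 3.969×10^6 Pa = 3.969×10^-3 GPa
serpentinite: 2648 kg/m³ × 9.81 m/s² × 6840 m = 1.777×10^8 Pa = 0.1777 GPa
Total = 0.07322 + 3.969×10^-3 + 0.1777 = 0.25487 GPa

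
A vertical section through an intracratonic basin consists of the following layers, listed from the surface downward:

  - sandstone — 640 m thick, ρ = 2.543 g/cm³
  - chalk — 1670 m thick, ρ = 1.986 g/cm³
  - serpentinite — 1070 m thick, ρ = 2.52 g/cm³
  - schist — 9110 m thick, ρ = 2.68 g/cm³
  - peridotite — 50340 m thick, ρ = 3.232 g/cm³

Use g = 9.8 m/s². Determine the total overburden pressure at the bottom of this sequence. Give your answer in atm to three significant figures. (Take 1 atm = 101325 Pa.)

18800 atm

sandstone: 2543 kg/m³ × 9.8 m/s² × 640 m = 1.595×10^7 Pa = 157.4 atm
chalk: 1986 kg/m³ × 9.8 m/s² × 1670 m = 3.250×10^7 Pa = 320.8 atm
serpentinite: 2520 kg/m³ × 9.8 m/s² × 1070 m = 2.642×10^7 Pa = 260.8 atm
schist: 2680 kg/m³ × 9.8 m/s² × 9110 m = 2.393×10^8 Pa = 2361 atm
peridotite: 3232 kg/m³ × 9.8 m/s² × 50340 m = 1.594×10^9 Pa = 15736 atm
Total = 157.4 + 320.8 + 260.8 + 2361 + 15736 = 18836 atm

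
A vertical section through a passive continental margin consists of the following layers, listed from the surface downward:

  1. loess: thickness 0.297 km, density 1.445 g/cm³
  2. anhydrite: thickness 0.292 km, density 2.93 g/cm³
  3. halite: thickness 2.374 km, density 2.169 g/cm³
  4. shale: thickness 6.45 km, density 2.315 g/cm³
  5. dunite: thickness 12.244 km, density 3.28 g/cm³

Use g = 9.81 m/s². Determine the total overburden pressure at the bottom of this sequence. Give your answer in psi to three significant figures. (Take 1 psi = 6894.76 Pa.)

loess: 1445 kg/m³ × 9.81 m/s² × 297 m = 4.210×10^6 Pa = 610.6 psi
anhydrite: 2930 kg/m³ × 9.81 m/s² × 292 m = 8.393×10^6 Pa = 1217 psi
halite: 2169 kg/m³ × 9.81 m/s² × 2374 m = 5.051×10^7 Pa = 7326 psi
shale: 2315 kg/m³ × 9.81 m/s² × 6450 m = 1.465×10^8 Pa = 21245 psi
dunite: 3280 kg/m³ × 9.81 m/s² × 12244 m = 3.940×10^8 Pa = 57141 psi
Total = 610.6 + 1217 + 7326 + 21245 + 57141 = 87540 psi

87500 psi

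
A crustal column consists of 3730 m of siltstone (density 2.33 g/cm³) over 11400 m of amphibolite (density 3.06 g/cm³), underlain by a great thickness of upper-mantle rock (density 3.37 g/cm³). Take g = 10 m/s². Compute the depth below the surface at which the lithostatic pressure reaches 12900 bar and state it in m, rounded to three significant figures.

40500 m

Pressure at base of upper layers: 2330×10×3730 + 3060×10×11400 = 4.357×10^8 Pa = 4357 bar
Remaining pressure to be supplied by upper-mantle rock: 1.290×10^9 − 4.357×10^8 = 8.543×10^8 Pa
Additional depth in upper-mantle rock = 8.543×10^8 Pa / (3370 kg/m³ × 10 m/s²) = 25349 m
Total depth = 15130 m + 25349 m = 40479 m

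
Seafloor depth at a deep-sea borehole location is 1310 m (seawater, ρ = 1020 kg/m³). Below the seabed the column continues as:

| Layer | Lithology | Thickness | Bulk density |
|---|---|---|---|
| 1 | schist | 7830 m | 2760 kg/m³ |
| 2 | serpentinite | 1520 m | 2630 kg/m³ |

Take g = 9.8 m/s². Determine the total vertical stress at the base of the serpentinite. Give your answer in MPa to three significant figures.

264 MPa

seawater: 1020 kg/m³ × 9.8 m/s² × 1310 m = 1.309×10^7 Pa = 13.09 MPa
schist: 2760 kg/m³ × 9.8 m/s² × 7830 m = 2.118×10^8 Pa = 211.8 MPa
serpentinite: 2630 kg/m³ × 9.8 m/s² × 1520 m = 3.918×10^7 Pa = 39.18 MPa
Total = 13.09 + 211.8 + 39.18 = 264.06 MPa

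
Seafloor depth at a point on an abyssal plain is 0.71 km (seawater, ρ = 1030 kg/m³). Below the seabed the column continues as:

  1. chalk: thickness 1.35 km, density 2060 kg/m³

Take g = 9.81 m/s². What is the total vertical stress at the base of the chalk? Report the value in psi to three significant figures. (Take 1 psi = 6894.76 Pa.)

5000 psi

seawater: 1030 kg/m³ × 9.81 m/s² × 710 m = 7.174×10^6 Pa = 1041 psi
chalk: 2060 kg/m³ × 9.81 m/s² × 1350 m = 2.728×10^7 Pa = 3957 psi
Total = 1041 + 3957 = 4997.4 psi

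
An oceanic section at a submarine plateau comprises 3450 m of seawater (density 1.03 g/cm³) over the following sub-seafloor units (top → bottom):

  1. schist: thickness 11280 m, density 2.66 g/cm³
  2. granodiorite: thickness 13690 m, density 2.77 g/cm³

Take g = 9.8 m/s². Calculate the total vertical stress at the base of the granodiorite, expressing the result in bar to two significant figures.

7000 bar

seawater: 1030 kg/m³ × 9.8 m/s² × 3450 m = 3.482×10^7 Pa = 348.2 bar
schist: 2660 kg/m³ × 9.8 m/s² × 11280 m = 2.940×10^8 Pa = 2940 bar
granodiorite: 2770 kg/m³ × 9.8 m/s² × 13690 m = 3.716×10^8 Pa = 3716 bar
Total = 348.2 + 2940 + 3716 = 7005.0 bar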